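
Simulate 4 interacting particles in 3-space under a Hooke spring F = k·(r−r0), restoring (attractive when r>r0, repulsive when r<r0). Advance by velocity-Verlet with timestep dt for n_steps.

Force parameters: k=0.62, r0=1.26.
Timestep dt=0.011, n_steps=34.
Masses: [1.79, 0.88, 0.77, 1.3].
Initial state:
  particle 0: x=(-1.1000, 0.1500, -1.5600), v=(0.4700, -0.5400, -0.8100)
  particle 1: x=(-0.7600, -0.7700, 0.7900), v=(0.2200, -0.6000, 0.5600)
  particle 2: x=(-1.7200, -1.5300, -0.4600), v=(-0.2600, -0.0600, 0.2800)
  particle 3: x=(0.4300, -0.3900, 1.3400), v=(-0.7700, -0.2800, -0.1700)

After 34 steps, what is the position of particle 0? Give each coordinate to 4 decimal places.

(-0.9070, -0.0872, -1.7747)

step 0: x0=(-1.1000, 0.1500, -1.5600) x1=(-0.7600, -0.7700, 0.7900) x2=(-1.7200, -1.5300, -0.4600) x3=(0.4300, -0.3900, 1.3400)
step 1: x0=(-1.0948, 0.1440, -1.5688) x1=(-0.7576, -0.7766, 0.7961) x2=(-1.7228, -1.5306, -0.4569) x3=(0.4215, -0.3931, 1.3380)
step 2: x0=(-1.0896, 0.1380, -1.5775) x1=(-0.7552, -0.7832, 0.8021) x2=(-1.7254, -1.5310, -0.4537) x3=(0.4128, -0.3962, 1.3359)
step 3: x0=(-1.0843, 0.1319, -1.5861) x1=(-0.7529, -0.7897, 0.8079) x2=(-1.7278, -1.5313, -0.4503) x3=(0.4040, -0.3993, 1.3336)
step 4: x0=(-1.0790, 0.1257, -1.5945) x1=(-0.7506, -0.7962, 0.8136) x2=(-1.7301, -1.5314, -0.4469) x3=(0.3951, -0.4025, 1.3312)
step 5: x0=(-1.0737, 0.1195, -1.6027) x1=(-0.7483, -0.8027, 0.8192) x2=(-1.7321, -1.5314, -0.4434) x3=(0.3860, -0.4057, 1.3286)
step 6: x0=(-1.0683, 0.1132, -1.6108) x1=(-0.7461, -0.8092, 0.8246) x2=(-1.7341, -1.5313, -0.4399) x3=(0.3768, -0.4088, 1.3258)
step 7: x0=(-1.0629, 0.1069, -1.6188) x1=(-0.7438, -0.8156, 0.8299) x2=(-1.7358, -1.5309, -0.4362) x3=(0.3675, -0.4121, 1.3228)
step 8: x0=(-1.0575, 0.1005, -1.6266) x1=(-0.7417, -0.8220, 0.8351) x2=(-1.7374, -1.5305, -0.4324) x3=(0.3581, -0.4153, 1.3197)
step 9: x0=(-1.0521, 0.0940, -1.6343) x1=(-0.7395, -0.8284, 0.8401) x2=(-1.7388, -1.5299, -0.4286) x3=(0.3486, -0.4185, 1.3165)
step 10: x0=(-1.0466, 0.0875, -1.6418) x1=(-0.7375, -0.8348, 0.8449) x2=(-1.7400, -1.5291, -0.4247) x3=(0.3389, -0.4218, 1.3130)
step 11: x0=(-1.0410, 0.0809, -1.6491) x1=(-0.7354, -0.8411, 0.8497) x2=(-1.7410, -1.5282, -0.4207) x3=(0.3291, -0.4251, 1.3094)
step 12: x0=(-1.0355, 0.0743, -1.6563) x1=(-0.7334, -0.8475, 0.8543) x2=(-1.7419, -1.5272, -0.4166) x3=(0.3192, -0.4284, 1.3057)
step 13: x0=(-1.0299, 0.0676, -1.6633) x1=(-0.7314, -0.8538, 0.8587) x2=(-1.7426, -1.5260, -0.4124) x3=(0.3092, -0.4317, 1.3017)
step 14: x0=(-1.0243, 0.0608, -1.6702) x1=(-0.7295, -0.8600, 0.8630) x2=(-1.7432, -1.5247, -0.4082) x3=(0.2991, -0.4350, 1.2977)
step 15: x0=(-1.0187, 0.0540, -1.6770) x1=(-0.7276, -0.8663, 0.8671) x2=(-1.7435, -1.5232, -0.4038) x3=(0.2889, -0.4384, 1.2934)
step 16: x0=(-1.0130, 0.0471, -1.6835) x1=(-0.7258, -0.8725, 0.8711) x2=(-1.7437, -1.5216, -0.3994) x3=(0.2786, -0.4418, 1.2890)
step 17: x0=(-1.0073, 0.0401, -1.6900) x1=(-0.7240, -0.8787, 0.8750) x2=(-1.7438, -1.5198, -0.3950) x3=(0.2681, -0.4451, 1.2845)
step 18: x0=(-1.0016, 0.0331, -1.6962) x1=(-0.7222, -0.8849, 0.8787) x2=(-1.7437, -1.5179, -0.3904) x3=(0.2576, -0.4485, 1.2797)
step 19: x0=(-0.9958, 0.0260, -1.7023) x1=(-0.7205, -0.8910, 0.8822) x2=(-1.7434, -1.5159, -0.3858) x3=(0.2469, -0.4519, 1.2749)
step 20: x0=(-0.9900, 0.0189, -1.7083) x1=(-0.7188, -0.8972, 0.8856) x2=(-1.7429, -1.5137, -0.3811) x3=(0.2362, -0.4554, 1.2698)
step 21: x0=(-0.9843, 0.0117, -1.7141) x1=(-0.7172, -0.9033, 0.8888) x2=(-1.7423, -1.5114, -0.3764) x3=(0.2253, -0.4588, 1.2647)
step 22: x0=(-0.9784, 0.0044, -1.7197) x1=(-0.7156, -0.9094, 0.8919) x2=(-1.7415, -1.5090, -0.3715) x3=(0.2144, -0.4623, 1.2593)
step 23: x0=(-0.9726, -0.0029, -1.7252) x1=(-0.7141, -0.9154, 0.8949) x2=(-1.7406, -1.5064, -0.3666) x3=(0.2033, -0.4657, 1.2538)
step 24: x0=(-0.9667, -0.0102, -1.7305) x1=(-0.7126, -0.9215, 0.8976) x2=(-1.7394, -1.5037, -0.3617) x3=(0.1922, -0.4692, 1.2482)
step 25: x0=(-0.9608, -0.0177, -1.7356) x1=(-0.7112, -0.9275, 0.9002) x2=(-1.7382, -1.5009, -0.3567) x3=(0.1809, -0.4727, 1.2424)
step 26: x0=(-0.9549, -0.0252, -1.7406) x1=(-0.7099, -0.9335, 0.9027) x2=(-1.7368, -1.4979, -0.3516) x3=(0.1696, -0.4762, 1.2364)
step 27: x0=(-0.9490, -0.0327, -1.7454) x1=(-0.7085, -0.9394, 0.9050) x2=(-1.7352, -1.4949, -0.3465) x3=(0.1582, -0.4797, 1.2304)
step 28: x0=(-0.9430, -0.0403, -1.7501) x1=(-0.7073, -0.9454, 0.9071) x2=(-1.7334, -1.4916, -0.3413) x3=(0.1467, -0.4832, 1.2241)
step 29: x0=(-0.9371, -0.0480, -1.7546) x1=(-0.7060, -0.9513, 0.9091) x2=(-1.7315, -1.4883, -0.3360) x3=(0.1352, -0.4867, 1.2177)
step 30: x0=(-0.9311, -0.0557, -1.7589) x1=(-0.7049, -0.9572, 0.9109) x2=(-1.7295, -1.4848, -0.3307) x3=(0.1235, -0.4903, 1.2112)
step 31: x0=(-0.9251, -0.0635, -1.7631) x1=(-0.7037, -0.9631, 0.9126) x2=(-1.7273, -1.4813, -0.3254) x3=(0.1118, -0.4938, 1.2045)
step 32: x0=(-0.9191, -0.0713, -1.7671) x1=(-0.7027, -0.9690, 0.9140) x2=(-1.7250, -1.4776, -0.3200) x3=(0.1000, -0.4974, 1.1977)
step 33: x0=(-0.9130, -0.0792, -1.7710) x1=(-0.7017, -0.9748, 0.9154) x2=(-1.7225, -1.4737, -0.3146) x3=(0.0881, -0.5009, 1.1907)
step 34: x0=(-0.9070, -0.0872, -1.7747) x1=(-0.7007, -0.9807, 0.9166) x2=(-1.7198, -1.4698, -0.3091) x3=(0.0761, -0.5045, 1.1836)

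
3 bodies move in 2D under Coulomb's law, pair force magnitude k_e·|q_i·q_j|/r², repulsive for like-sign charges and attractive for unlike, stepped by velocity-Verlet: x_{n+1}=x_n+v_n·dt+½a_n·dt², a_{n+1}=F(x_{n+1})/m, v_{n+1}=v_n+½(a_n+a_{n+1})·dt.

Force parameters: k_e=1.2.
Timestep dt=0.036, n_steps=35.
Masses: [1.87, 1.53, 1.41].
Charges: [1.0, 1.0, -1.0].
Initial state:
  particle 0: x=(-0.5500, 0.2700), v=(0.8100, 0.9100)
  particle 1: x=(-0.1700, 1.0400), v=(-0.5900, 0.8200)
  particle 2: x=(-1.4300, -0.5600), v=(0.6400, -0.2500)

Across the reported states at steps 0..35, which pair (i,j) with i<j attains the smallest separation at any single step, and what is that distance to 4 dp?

pair (0,1), distance 0.8002

step 0: x0=(-0.5500, 0.2700) x1=(-0.1700, 1.0400) x2=(-1.4300, -0.5600)
step 1: x0=(-0.5213, 0.3021) x1=(-0.1910, 1.0700) x2=(-1.4066, -0.5686)
step 2: x0=(-0.4934, 0.3326) x1=(-0.2116, 1.1012) x2=(-1.3825, -0.5766)
step 3: x0=(-0.4664, 0.3617) x1=(-0.2318, 1.1336) x2=(-1.3578, -0.5838)
step 4: x0=(-0.4400, 0.3892) x1=(-0.2517, 1.1673) x2=(-1.3326, -0.5903)
step 5: x0=(-0.4143, 0.4150) x1=(-0.2713, 1.2024) x2=(-1.3067, -0.5961)
step 6: x0=(-0.3891, 0.4393) x1=(-0.2908, 1.2388) x2=(-1.2804, -0.6013)
step 7: x0=(-0.3644, 0.4619) x1=(-0.3101, 1.2765) x2=(-1.2535, -0.6058)
step 8: x0=(-0.3400, 0.4830) x1=(-0.3295, 1.3156) x2=(-1.2261, -0.6096)
step 9: x0=(-0.3159, 0.5025) x1=(-0.3490, 1.3559) x2=(-1.1983, -0.6128)
step 10: x0=(-0.2920, 0.5206) x1=(-0.3686, 1.3974) x2=(-1.1701, -0.6153)
step 11: x0=(-0.2682, 0.5373) x1=(-0.3884, 1.4400) x2=(-1.1414, -0.6172)
step 12: x0=(-0.2446, 0.5526) x1=(-0.4084, 1.4837) x2=(-1.1124, -0.6185)
step 13: x0=(-0.2210, 0.5668) x1=(-0.4287, 1.5282) x2=(-1.0830, -0.6191)
step 14: x0=(-0.1975, 0.5798) x1=(-0.4493, 1.5736) x2=(-1.0532, -0.6191)
step 15: x0=(-0.1740, 0.5917) x1=(-0.4701, 1.6197) x2=(-1.0230, -0.6185)
step 16: x0=(-0.1505, 0.6026) x1=(-0.4913, 1.6666) x2=(-0.9925, -0.6173)
step 17: x0=(-0.1271, 0.6125) x1=(-0.5127, 1.7140) x2=(-0.9617, -0.6154)
step 18: x0=(-0.1036, 0.6216) x1=(-0.5345, 1.7619) x2=(-0.9306, -0.6130)
step 19: x0=(-0.0802, 0.6298) x1=(-0.5565, 1.8103) x2=(-0.8991, -0.6099)
step 20: x0=(-0.0567, 0.6372) x1=(-0.5787, 1.8591) x2=(-0.8674, -0.6062)
step 21: x0=(-0.0333, 0.6439) x1=(-0.6012, 1.9083) x2=(-0.8354, -0.6020)
step 22: x0=(-0.0099, 0.6499) x1=(-0.6239, 1.9578) x2=(-0.8030, -0.5971)
step 23: x0=(0.0134, 0.6552) x1=(-0.6469, 2.0075) x2=(-0.7704, -0.5917)
step 24: x0=(0.0367, 0.6598) x1=(-0.6700, 2.0576) x2=(-0.7375, -0.5857)
step 25: x0=(0.0599, 0.6638) x1=(-0.6934, 2.1078) x2=(-0.7044, -0.5790)
step 26: x0=(0.0831, 0.6672) x1=(-0.7169, 2.1583) x2=(-0.6709, -0.5718)
step 27: x0=(0.1063, 0.6700) x1=(-0.7406, 2.2089) x2=(-0.6372, -0.5640)
step 28: x0=(0.1293, 0.6723) x1=(-0.7644, 2.2597) x2=(-0.6033, -0.5556)
step 29: x0=(0.1523, 0.6739) x1=(-0.7884, 2.3107) x2=(-0.5690, -0.5466)
step 30: x0=(0.1751, 0.6750) x1=(-0.8125, 2.3617) x2=(-0.5345, -0.5370)
step 31: x0=(0.1979, 0.6756) x1=(-0.8368, 2.4129) x2=(-0.4997, -0.5267)
step 32: x0=(0.2205, 0.6756) x1=(-0.8611, 2.4642) x2=(-0.4647, -0.5159)
step 33: x0=(0.2431, 0.6750) x1=(-0.8856, 2.5155) x2=(-0.4294, -0.5044)
step 34: x0=(0.2655, 0.6739) x1=(-0.9101, 2.5669) x2=(-0.3937, -0.4923)
step 35: x0=(0.2877, 0.6723) x1=(-0.9348, 2.6184) x2=(-0.3579, -0.4795)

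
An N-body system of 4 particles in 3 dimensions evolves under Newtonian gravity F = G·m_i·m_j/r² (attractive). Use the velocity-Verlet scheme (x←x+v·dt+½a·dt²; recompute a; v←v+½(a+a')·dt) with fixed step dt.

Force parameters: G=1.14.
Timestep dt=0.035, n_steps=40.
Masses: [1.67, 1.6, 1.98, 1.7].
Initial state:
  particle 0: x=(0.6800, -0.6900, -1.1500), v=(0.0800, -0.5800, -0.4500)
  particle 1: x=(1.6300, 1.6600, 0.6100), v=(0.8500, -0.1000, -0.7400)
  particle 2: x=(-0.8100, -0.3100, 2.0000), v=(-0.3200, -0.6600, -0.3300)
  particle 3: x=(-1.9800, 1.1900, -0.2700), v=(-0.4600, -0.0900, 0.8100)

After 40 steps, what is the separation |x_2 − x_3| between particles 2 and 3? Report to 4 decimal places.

2.1054

step 0: x0=(0.6800, -0.6900, -1.1500) x1=(1.6300, 1.6600, 0.6100) x2=(-0.8100, -0.3100, 2.0000) x3=(-1.9800, 1.1900, -0.2700)
step 1: x0=(0.6827, -0.7101, -1.1656) x1=(1.6595, 1.6563, 0.5841) x2=(-0.8211, -0.3330, 1.9882) x3=(-1.9959, 1.1867, -0.2415)
step 2: x0=(0.6852, -0.7300, -1.1807) x1=(1.6887, 1.6523, 0.5580) x2=(-0.8322, -0.3557, 1.9760) x3=(-2.0113, 1.1832, -0.2129)
step 3: x0=(0.6876, -0.7495, -1.1955) x1=(1.7174, 1.6480, 0.5319) x2=(-0.8431, -0.3783, 1.9633) x3=(-2.0263, 1.1794, -0.1840)
step 4: x0=(0.6897, -0.7687, -1.2099) x1=(1.7458, 1.6433, 0.5058) x2=(-0.8540, -0.4006, 1.9502) x3=(-2.0409, 1.1753, -0.1548)
step 5: x0=(0.6917, -0.7876, -1.2239) x1=(1.7738, 1.6383, 0.4795) x2=(-0.8647, -0.4226, 1.9366) x3=(-2.0551, 1.1710, -0.1255)
step 6: x0=(0.6936, -0.8062, -1.2376) x1=(1.8014, 1.6330, 0.4532) x2=(-0.8754, -0.4445, 1.9226) x3=(-2.0688, 1.1664, -0.0960)
step 7: x0=(0.6953, -0.8245, -1.2508) x1=(1.8286, 1.6274, 0.4268) x2=(-0.8860, -0.4661, 1.9082) x3=(-2.0821, 1.1615, -0.0662)
step 8: x0=(0.6968, -0.8425, -1.2637) x1=(1.8554, 1.6215, 0.4004) x2=(-0.8966, -0.4874, 1.8933) x3=(-2.0950, 1.1564, -0.0363)
step 9: x0=(0.6981, -0.8603, -1.2763) x1=(1.8819, 1.6153, 0.3739) x2=(-0.9070, -0.5085, 1.8780) x3=(-2.1074, 1.1509, -0.0061)
step 10: x0=(0.6993, -0.8777, -1.2884) x1=(1.9080, 1.6088, 0.3473) x2=(-0.9174, -0.5294, 1.8622) x3=(-2.1194, 1.1452, 0.0242)
step 11: x0=(0.7004, -0.8949, -1.3002) x1=(1.9337, 1.6019, 0.3207) x2=(-0.9278, -0.5500, 1.8460) x3=(-2.1310, 1.1392, 0.0547)
step 12: x0=(0.7013, -0.9117, -1.3117) x1=(1.9591, 1.5948, 0.2941) x2=(-0.9381, -0.5703, 1.8294) x3=(-2.1422, 1.1328, 0.0854)
step 13: x0=(0.7021, -0.9283, -1.3228) x1=(1.9841, 1.5874, 0.2674) x2=(-0.9483, -0.5904, 1.8124) x3=(-2.1530, 1.1262, 0.1163)
step 14: x0=(0.7027, -0.9447, -1.3335) x1=(2.0088, 1.5798, 0.2406) x2=(-0.9585, -0.6102, 1.7950) x3=(-2.1634, 1.1192, 0.1474)
step 15: x0=(0.7032, -0.9607, -1.3438) x1=(2.0331, 1.5718, 0.2138) x2=(-0.9686, -0.6297, 1.7771) x3=(-2.1733, 1.1120, 0.1787)
step 16: x0=(0.7035, -0.9765, -1.3539) x1=(2.0570, 1.5636, 0.1870) x2=(-0.9788, -0.6490, 1.7588) x3=(-2.1828, 1.1044, 0.2101)
step 17: x0=(0.7038, -0.9920, -1.3635) x1=(2.0806, 1.5551, 0.1601) x2=(-0.9888, -0.6679, 1.7401) x3=(-2.1919, 1.0964, 0.2417)
step 18: x0=(0.7039, -1.0073, -1.3728) x1=(2.1039, 1.5463, 0.1332) x2=(-0.9989, -0.6866, 1.7210) x3=(-2.2006, 1.0881, 0.2735)
step 19: x0=(0.7038, -1.0223, -1.3818) x1=(2.1269, 1.5372, 0.1062) x2=(-1.0089, -0.7050, 1.7014) x3=(-2.2088, 1.0795, 0.3055)
step 20: x0=(0.7036, -1.0370, -1.3903) x1=(2.1495, 1.5279, 0.0793) x2=(-1.0190, -0.7231, 1.6815) x3=(-2.2166, 1.0705, 0.3376)
step 21: x0=(0.7034, -1.0515, -1.3986) x1=(2.1717, 1.5183, 0.0523) x2=(-1.0290, -0.7409, 1.6611) x3=(-2.2241, 1.0611, 0.3698)
step 22: x0=(0.7029, -1.0657, -1.4065) x1=(2.1937, 1.5085, 0.0252) x2=(-1.0390, -0.7583, 1.6404) x3=(-2.2310, 1.0514, 0.4022)
step 23: x0=(0.7024, -1.0796, -1.4141) x1=(2.2153, 1.4984, -0.0018) x2=(-1.0490, -0.7754, 1.6193) x3=(-2.2376, 1.0413, 0.4348)
step 24: x0=(0.7017, -1.0933, -1.4213) x1=(2.2365, 1.4880, -0.0289) x2=(-1.0590, -0.7922, 1.5977) x3=(-2.2437, 1.0308, 0.4675)
step 25: x0=(0.7010, -1.1068, -1.4281) x1=(2.2575, 1.4774, -0.0560) x2=(-1.0690, -0.8087, 1.5758) x3=(-2.2494, 1.0198, 0.5003)
step 26: x0=(0.7001, -1.1200, -1.4347) x1=(2.2781, 1.4665, -0.0831) x2=(-1.0790, -0.8248, 1.5535) x3=(-2.2547, 1.0085, 0.5333)
step 27: x0=(0.6990, -1.1329, -1.4408) x1=(2.2984, 1.4554, -0.1103) x2=(-1.0890, -0.8405, 1.5308) x3=(-2.2595, 0.9967, 0.5664)
step 28: x0=(0.6979, -1.1456, -1.4467) x1=(2.3184, 1.4440, -0.1374) x2=(-1.0990, -0.8559, 1.5077) x3=(-2.2639, 0.9846, 0.5996)
step 29: x0=(0.6966, -1.1581, -1.4522) x1=(2.3381, 1.4324, -0.1646) x2=(-1.1091, -0.8709, 1.4843) x3=(-2.2678, 0.9719, 0.6329)
step 30: x0=(0.6953, -1.1703, -1.4573) x1=(2.3574, 1.4205, -0.1918) x2=(-1.1192, -0.8855, 1.4605) x3=(-2.2714, 0.9588, 0.6664)
step 31: x0=(0.6938, -1.1823, -1.4621) x1=(2.3765, 1.4084, -0.2189) x2=(-1.1293, -0.8998, 1.4363) x3=(-2.2744, 0.9453, 0.6999)
step 32: x0=(0.6922, -1.1940, -1.4666) x1=(2.3952, 1.3961, -0.2461) x2=(-1.1395, -0.9136, 1.4118) x3=(-2.2770, 0.9312, 0.7335)
step 33: x0=(0.6905, -1.2055, -1.4707) x1=(2.4136, 1.3835, -0.2733) x2=(-1.1497, -0.9270, 1.3869) x3=(-2.2792, 0.9167, 0.7672)
step 34: x0=(0.6887, -1.2167, -1.4745) x1=(2.4317, 1.3706, -0.3006) x2=(-1.1599, -0.9400, 1.3617) x3=(-2.2809, 0.9017, 0.8009)
step 35: x0=(0.6867, -1.2278, -1.4780) x1=(2.4495, 1.3575, -0.3278) x2=(-1.1702, -0.9525, 1.3362) x3=(-2.2821, 0.8861, 0.8347)
step 36: x0=(0.6847, -1.2385, -1.4811) x1=(2.4670, 1.3442, -0.3550) x2=(-1.1805, -0.9646, 1.3103) x3=(-2.2829, 0.8700, 0.8685)
step 37: x0=(0.6825, -1.2491, -1.4839) x1=(2.4841, 1.3307, -0.3822) x2=(-1.1909, -0.9763, 1.2842) x3=(-2.2832, 0.8534, 0.9024)
step 38: x0=(0.6802, -1.2594, -1.4863) x1=(2.5010, 1.3169, -0.4094) x2=(-1.2014, -0.9875, 1.2577) x3=(-2.2831, 0.8363, 0.9362)
step 39: x0=(0.6778, -1.2694, -1.4884) x1=(2.5175, 1.3029, -0.4366) x2=(-1.2119, -0.9982, 1.2310) x3=(-2.2825, 0.8186, 0.9701)
step 40: x0=(0.6753, -1.2793, -1.4902) x1=(2.5338, 1.2886, -0.4638) x2=(-1.2225, -1.0085, 1.2040) x3=(-2.2814, 0.8003, 1.0039)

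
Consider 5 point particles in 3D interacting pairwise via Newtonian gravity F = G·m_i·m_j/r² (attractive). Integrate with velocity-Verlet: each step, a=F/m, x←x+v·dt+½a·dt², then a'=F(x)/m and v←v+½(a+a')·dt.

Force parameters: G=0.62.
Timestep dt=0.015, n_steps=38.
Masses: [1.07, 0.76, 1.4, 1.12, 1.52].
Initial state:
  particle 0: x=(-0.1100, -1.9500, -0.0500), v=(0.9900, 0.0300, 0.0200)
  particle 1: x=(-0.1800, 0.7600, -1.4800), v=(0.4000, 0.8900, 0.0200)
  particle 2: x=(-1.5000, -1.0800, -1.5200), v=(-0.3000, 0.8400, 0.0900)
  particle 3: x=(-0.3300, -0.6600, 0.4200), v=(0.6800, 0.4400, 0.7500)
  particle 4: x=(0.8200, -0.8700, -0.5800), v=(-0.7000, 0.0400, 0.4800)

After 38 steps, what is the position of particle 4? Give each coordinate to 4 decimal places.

step 0: x0=(-0.1100, -1.9500, -0.0500) x1=(-0.1800, 0.7600, -1.4800) x2=(-1.5000, -1.0800, -1.5200) x3=(-0.3300, -0.6600, 0.4200) x4=(0.8200, -0.8700, -0.5800)
step 1: x0=(-0.0951, -1.9495, -0.0497) x1=(-0.1740, 0.7733, -1.4797) x2=(-1.5045, -1.0674, -1.5186) x3=(-0.3198, -0.6534, 0.4312) x4=(0.8094, -0.8694, -0.5728)
step 2: x0=(-0.0803, -1.9488, -0.0495) x1=(-0.1680, 0.7865, -1.4793) x2=(-1.5088, -1.0548, -1.5172) x3=(-0.3095, -0.6470, 0.4422) x4=(0.7987, -0.8688, -0.5655)
step 3: x0=(-0.0654, -1.9479, -0.0493) x1=(-0.1620, 0.7996, -1.4789) x2=(-1.5132, -1.0421, -1.5157) x3=(-0.2991, -0.6406, 0.4532) x4=(0.7879, -0.8683, -0.5582)
step 4: x0=(-0.0505, -1.9469, -0.0491) x1=(-0.1560, 0.8126, -1.4784) x2=(-1.5174, -1.0295, -1.5141) x3=(-0.2887, -0.6342, 0.4639) x4=(0.7770, -0.8678, -0.5508)
step 5: x0=(-0.0355, -1.9457, -0.0490) x1=(-0.1500, 0.8255, -1.4779) x2=(-1.5215, -1.0168, -1.5125) x3=(-0.2782, -0.6280, 0.4746) x4=(0.7659, -0.8673, -0.5434)
step 6: x0=(-0.0206, -1.9443, -0.0489) x1=(-0.1440, 0.8384, -1.4773) x2=(-1.5256, -1.0042, -1.5109) x3=(-0.2677, -0.6218, 0.4851) x4=(0.7547, -0.8668, -0.5360)
step 7: x0=(-0.0056, -1.9427, -0.0488) x1=(-0.1380, 0.8511, -1.4767) x2=(-1.5296, -0.9915, -1.5092) x3=(-0.2571, -0.6157, 0.4955) x4=(0.7433, -0.8664, -0.5284)
step 8: x0=(0.0094, -1.9410, -0.0488) x1=(-0.1321, 0.8637, -1.4761) x2=(-1.5335, -0.9788, -1.5074) x3=(-0.2464, -0.6097, 0.5057) x4=(0.7319, -0.8660, -0.5209)
step 9: x0=(0.0244, -1.9391, -0.0488) x1=(-0.1261, 0.8762, -1.4753) x2=(-1.5374, -0.9661, -1.5056) x3=(-0.2357, -0.6038, 0.5158) x4=(0.7203, -0.8656, -0.5132)
step 10: x0=(0.0395, -1.9370, -0.0489) x1=(-0.1201, 0.8887, -1.4746) x2=(-1.5412, -0.9534, -1.5037) x3=(-0.2249, -0.5979, 0.5258) x4=(0.7085, -0.8652, -0.5055)
step 11: x0=(0.0545, -1.9347, -0.0489) x1=(-0.1142, 0.9010, -1.4738) x2=(-1.5449, -0.9407, -1.5018) x3=(-0.2140, -0.5921, 0.5356) x4=(0.6967, -0.8649, -0.4978)
step 12: x0=(0.0696, -1.9323, -0.0491) x1=(-0.1082, 0.9133, -1.4729) x2=(-1.5485, -0.9280, -1.4998) x3=(-0.2031, -0.5864, 0.5453) x4=(0.6847, -0.8647, -0.4900)
step 13: x0=(0.0847, -1.9296, -0.0493) x1=(-0.1022, 0.9254, -1.4720) x2=(-1.5520, -0.9152, -1.4977) x3=(-0.1921, -0.5807, 0.5548) x4=(0.6725, -0.8644, -0.4821)
step 14: x0=(0.0999, -1.9268, -0.0495) x1=(-0.0963, 0.9375, -1.4711) x2=(-1.5555, -0.9025, -1.4957) x3=(-0.1810, -0.5752, 0.5641) x4=(0.6603, -0.8642, -0.4741)
step 15: x0=(0.1150, -1.9238, -0.0497) x1=(-0.0903, 0.9495, -1.4701) x2=(-1.5589, -0.8898, -1.4935) x3=(-0.1699, -0.5697, 0.5734) x4=(0.6479, -0.8641, -0.4661)
step 16: x0=(0.1302, -1.9206, -0.0500) x1=(-0.0844, 0.9614, -1.4691) x2=(-1.5622, -0.8770, -1.4913) x3=(-0.1587, -0.5643, 0.5824) x4=(0.6354, -0.8639, -0.4580)
step 17: x0=(0.1454, -1.9171, -0.0503) x1=(-0.0785, 0.9732, -1.4680) x2=(-1.5654, -0.8642, -1.4891) x3=(-0.1474, -0.5590, 0.5913) x4=(0.6227, -0.8639, -0.4498)
step 18: x0=(0.1606, -1.9135, -0.0507) x1=(-0.0726, 0.9849, -1.4669) x2=(-1.5686, -0.8515, -1.4868) x3=(-0.1361, -0.5537, 0.6001) x4=(0.6100, -0.8639, -0.4416)
step 19: x0=(0.1758, -1.9097, -0.0511) x1=(-0.0667, 0.9965, -1.4657) x2=(-1.5717, -0.8387, -1.4845) x3=(-0.1247, -0.5485, 0.6087) x4=(0.5971, -0.8639, -0.4333)
step 20: x0=(0.1911, -1.9056, -0.0516) x1=(-0.0608, 1.0080, -1.4645) x2=(-1.5747, -0.8259, -1.4821) x3=(-0.1132, -0.5434, 0.6171) x4=(0.5841, -0.8640, -0.4249)
step 21: x0=(0.2063, -1.9014, -0.0521) x1=(-0.0549, 1.0195, -1.4633) x2=(-1.5777, -0.8131, -1.4797) x3=(-0.1017, -0.5384, 0.6254) x4=(0.5709, -0.8641, -0.4164)
step 22: x0=(0.2216, -1.8969, -0.0526) x1=(-0.0490, 1.0308, -1.4620) x2=(-1.5805, -0.8003, -1.4772) x3=(-0.0901, -0.5335, 0.6334) x4=(0.5577, -0.8643, -0.4078)
step 23: x0=(0.2369, -1.8922, -0.0532) x1=(-0.0431, 1.0421, -1.4606) x2=(-1.5833, -0.7875, -1.4747) x3=(-0.0785, -0.5286, 0.6414) x4=(0.5443, -0.8646, -0.3991)
step 24: x0=(0.2522, -1.8873, -0.0539) x1=(-0.0372, 1.0533, -1.4592) x2=(-1.5860, -0.7747, -1.4721) x3=(-0.0668, -0.5239, 0.6491) x4=(0.5308, -0.8649, -0.3904)
step 25: x0=(0.2675, -1.8821, -0.0545) x1=(-0.0314, 1.0643, -1.4578) x2=(-1.5887, -0.7619, -1.4695) x3=(-0.0550, -0.5192, 0.6567) x4=(0.5172, -0.8652, -0.3815)
step 26: x0=(0.2828, -1.8767, -0.0552) x1=(-0.0255, 1.0753, -1.4564) x2=(-1.5913, -0.7490, -1.4668) x3=(-0.0432, -0.5146, 0.6641) x4=(0.5034, -0.8657, -0.3725)
step 27: x0=(0.2981, -1.8710, -0.0560) x1=(-0.0197, 1.0863, -1.4548) x2=(-1.5938, -0.7362, -1.4641) x3=(-0.0313, -0.5101, 0.6713) x4=(0.4896, -0.8662, -0.3635)
step 28: x0=(0.3134, -1.8651, -0.0568) x1=(-0.0139, 1.0971, -1.4533) x2=(-1.5962, -0.7234, -1.4613) x3=(-0.0194, -0.5056, 0.6783) x4=(0.4757, -0.8668, -0.3543)
step 29: x0=(0.3287, -1.8590, -0.0577) x1=(-0.0081, 1.1078, -1.4517) x2=(-1.5985, -0.7106, -1.4585) x3=(-0.0074, -0.5013, 0.6851) x4=(0.4616, -0.8675, -0.3451)
step 30: x0=(0.3440, -1.8525, -0.0586) x1=(-0.0023, 1.1185, -1.4500) x2=(-1.6008, -0.6977, -1.4556) x3=(0.0047, -0.4971, 0.6918) x4=(0.4475, -0.8682, -0.3357)
step 31: x0=(0.3593, -1.8458, -0.0595) x1=(0.0035, 1.1291, -1.4484) x2=(-1.6030, -0.6849, -1.4527) x3=(0.0168, -0.4929, 0.6982) x4=(0.4333, -0.8690, -0.3262)
step 32: x0=(0.3746, -1.8389, -0.0605) x1=(0.0093, 1.1396, -1.4466) x2=(-1.6051, -0.6720, -1.4498) x3=(0.0290, -0.4888, 0.7045) x4=(0.4190, -0.8699, -0.3166)
step 33: x0=(0.3898, -1.8317, -0.0615) x1=(0.0150, 1.1500, -1.4449) x2=(-1.6072, -0.6592, -1.4467) x3=(0.0412, -0.4849, 0.7105) x4=(0.4046, -0.8709, -0.3069)
step 34: x0=(0.4051, -1.8241, -0.0626) x1=(0.0207, 1.1603, -1.4431) x2=(-1.6092, -0.6464, -1.4437) x3=(0.0534, -0.4810, 0.7164) x4=(0.3901, -0.8720, -0.2971)
step 35: x0=(0.4202, -1.8163, -0.0637) x1=(0.0265, 1.1706, -1.4412) x2=(-1.6111, -0.6335, -1.4406) x3=(0.0658, -0.4772, 0.7220) x4=(0.3756, -0.8732, -0.2872)
step 36: x0=(0.4354, -1.8082, -0.0648) x1=(0.0322, 1.1807, -1.4393) x2=(-1.6129, -0.6207, -1.4375) x3=(0.0781, -0.4736, 0.7275) x4=(0.3610, -0.8744, -0.2771)
step 37: x0=(0.4504, -1.7998, -0.0660) x1=(0.0379, 1.1908, -1.4374) x2=(-1.6146, -0.6078, -1.4343) x3=(0.0905, -0.4700, 0.7327) x4=(0.3463, -0.8758, -0.2669)
step 38: x0=(0.4654, -1.7912, -0.0672) x1=(0.0436, 1.2008, -1.4354) x2=(-1.6163, -0.5950, -1.4310) x3=(0.1029, -0.4665, 0.7377) x4=(0.3316, -0.8772, -0.2566)

(0.3316, -0.8772, -0.2566)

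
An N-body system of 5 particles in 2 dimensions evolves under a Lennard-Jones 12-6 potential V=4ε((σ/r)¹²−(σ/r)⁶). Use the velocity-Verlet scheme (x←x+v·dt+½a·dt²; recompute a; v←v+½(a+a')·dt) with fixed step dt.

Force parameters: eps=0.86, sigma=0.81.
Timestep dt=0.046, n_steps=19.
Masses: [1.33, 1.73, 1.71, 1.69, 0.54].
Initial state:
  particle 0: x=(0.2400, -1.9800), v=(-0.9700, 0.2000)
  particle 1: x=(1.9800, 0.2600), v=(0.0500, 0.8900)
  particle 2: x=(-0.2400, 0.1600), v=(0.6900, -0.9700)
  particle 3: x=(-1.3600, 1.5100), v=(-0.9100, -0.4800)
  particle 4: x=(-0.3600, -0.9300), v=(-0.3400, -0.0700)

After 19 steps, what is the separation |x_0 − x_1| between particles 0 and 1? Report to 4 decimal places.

3.9425

step 0: x0=(0.2400, -1.9800) x1=(1.9800, 0.2600) x2=(-0.2400, 0.1600) x3=(-1.3600, 1.5100) x4=(-0.3600, -0.9300)
step 1: x0=(0.1949, -1.9699) x1=(1.9823, 0.3009) x2=(-0.2084, 0.1142) x3=(-1.4018, 1.4879) x4=(-0.3740, -0.9313)
step 2: x0=(0.1487, -1.9578) x1=(1.9845, 0.3419) x2=(-0.1773, 0.0655) x3=(-1.4436, 1.4656) x4=(-0.3838, -0.9284)
step 3: x0=(0.1013, -1.9433) x1=(1.9867, 0.3828) x2=(-0.1469, 0.0138) x3=(-1.4852, 1.4433) x4=(-0.3888, -0.9213)
step 4: x0=(0.0527, -1.9263) x1=(1.9889, 0.4237) x2=(-0.1172, -0.0407) x3=(-1.5269, 1.4210) x4=(-0.3885, -0.9119)
step 5: x0=(0.0028, -1.9062) x1=(1.9910, 0.4646) x2=(-0.0876, -0.0954) x3=(-1.5684, 1.3986) x4=(-0.3848, -0.9086)
step 6: x0=(-0.0484, -1.8826) x1=(1.9931, 0.5055) x2=(-0.0556, -0.1439) x3=(-1.6100, 1.3761) x4=(-0.3852, -0.9337)
step 7: x0=(-0.1010, -1.8550) x1=(1.9951, 0.5463) x2=(-0.0200, -0.1839) x3=(-1.6515, 1.3537) x4=(-0.3938, -0.9956)
step 8: x0=(-0.1534, -1.8273) x1=(1.9971, 0.5872) x2=(0.0163, -0.2224) x3=(-1.6930, 1.3312) x4=(-0.4047, -1.0621)
step 9: x0=(-0.1918, -1.8421) x1=(1.9991, 0.6280) x2=(0.0518, -0.2629) x3=(-1.7345, 1.3086) x4=(-0.4475, -1.0174)
step 10: x0=(-0.2274, -1.8656) x1=(2.0010, 0.6688) x2=(0.0874, -0.3033) x3=(-1.7760, 1.2861) x4=(-0.4979, -0.9517)
step 11: x0=(-0.2638, -1.8856) x1=(2.0029, 0.7096) x2=(0.1264, -0.3402) x3=(-1.8174, 1.2636) x4=(-0.5568, -0.9054)
step 12: x0=(-0.3012, -1.9015) x1=(2.0048, 0.7504) x2=(0.1674, -0.3756) x3=(-1.8588, 1.2410) x4=(-0.6195, -0.8740)
step 13: x0=(-0.3396, -1.9137) x1=(2.0066, 0.7912) x2=(0.2071, -0.4121) x3=(-1.9003, 1.2184) x4=(-0.6753, -0.8482)
step 14: x0=(-0.3788, -1.9227) x1=(2.0084, 0.8319) x2=(0.2439, -0.4501) x3=(-1.9417, 1.1958) x4=(-0.7203, -0.8252)
step 15: x0=(-0.4186, -1.9288) x1=(2.0102, 0.8726) x2=(0.2778, -0.4895) x3=(-1.9831, 1.1732) x4=(-0.7543, -0.8048)
step 16: x0=(-0.4590, -1.9324) x1=(2.0120, 0.9133) x2=(0.3089, -0.5299) x3=(-2.0244, 1.1505) x4=(-0.7784, -0.7874)
step 17: x0=(-0.4998, -1.9335) x1=(2.0137, 0.9540) x2=(0.3377, -0.5710) x3=(-2.0658, 1.1278) x4=(-0.7938, -0.7735)
step 18: x0=(-0.5410, -1.9323) x1=(2.0154, 0.9947) x2=(0.3644, -0.6128) x3=(-2.1071, 1.1051) x4=(-0.8015, -0.7635)
step 19: x0=(-0.5824, -1.9287) x1=(2.0171, 1.0353) x2=(0.3891, -0.6549) x3=(-2.1484, 1.0824) x4=(-0.8024, -0.7578)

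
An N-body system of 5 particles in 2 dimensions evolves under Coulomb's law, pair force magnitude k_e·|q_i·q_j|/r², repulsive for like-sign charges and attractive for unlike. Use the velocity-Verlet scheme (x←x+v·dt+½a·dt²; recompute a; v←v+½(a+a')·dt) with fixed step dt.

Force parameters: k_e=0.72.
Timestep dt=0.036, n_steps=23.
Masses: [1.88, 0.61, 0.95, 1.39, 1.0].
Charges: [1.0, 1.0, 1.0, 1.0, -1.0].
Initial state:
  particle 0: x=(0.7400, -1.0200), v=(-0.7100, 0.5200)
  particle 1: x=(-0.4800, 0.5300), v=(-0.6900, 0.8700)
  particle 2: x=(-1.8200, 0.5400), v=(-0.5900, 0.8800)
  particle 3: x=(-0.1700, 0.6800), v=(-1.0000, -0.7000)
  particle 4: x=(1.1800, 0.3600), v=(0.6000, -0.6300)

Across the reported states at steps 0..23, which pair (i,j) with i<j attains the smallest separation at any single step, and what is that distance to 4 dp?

step 0: x0=(0.7400, -1.0200) x1=(-0.4800, 0.5300) x2=(-1.8200, 0.5400) x3=(-0.1700, 0.6800) x4=(1.1800, 0.3600)
step 1: x0=(0.7146, -1.0013) x1=(-0.5101, 0.5586) x2=(-1.8417, 0.5717) x3=(-0.2032, 0.6561) x4=(1.2011, 0.3372)
step 2: x0=(0.6894, -0.9826) x1=(-0.5531, 0.5830) x2=(-1.8643, 0.6034) x3=(-0.2298, 0.6342) x4=(1.2211, 0.3141)
step 3: x0=(0.6646, -0.9639) x1=(-0.6090, 0.6054) x2=(-1.8878, 0.6352) x3=(-0.2497, 0.6135) x4=(1.2402, 0.2907)
step 4: x0=(0.6400, -0.9453) x1=(-0.6757, 0.6277) x2=(-1.9123, 0.6670) x3=(-0.2640, 0.5929) x4=(1.2584, 0.2670)
step 5: x0=(0.6158, -0.9266) x1=(-0.7502, 0.6510) x2=(-1.9377, 0.6990) x3=(-0.2739, 0.5722) x4=(1.2756, 0.2430)
step 6: x0=(0.5919, -0.9080) x1=(-0.8299, 0.6754) x2=(-1.9643, 0.7310) x3=(-0.2807, 0.5511) x4=(1.2919, 0.2186)
step 7: x0=(0.5683, -0.8894) x1=(-0.9131, 0.7011) x2=(-1.9919, 0.7631) x3=(-0.2850, 0.5296) x4=(1.3073, 0.1940)
step 8: x0=(0.5452, -0.8708) x1=(-0.9984, 0.7278) x2=(-2.0207, 0.7954) x3=(-0.2874, 0.5079) x4=(1.3217, 0.1690)
step 9: x0=(0.5224, -0.8523) x1=(-1.0848, 0.7554) x2=(-2.0507, 0.8278) x3=(-0.2883, 0.4859) x4=(1.3353, 0.1437)
step 10: x0=(0.5000, -0.8337) x1=(-1.1716, 0.7837) x2=(-2.0821, 0.8605) x3=(-0.2881, 0.4638) x4=(1.3480, 0.1181)
step 11: x0=(0.4781, -0.8153) x1=(-1.2582, 0.8125) x2=(-2.1150, 0.8933) x3=(-0.2868, 0.4415) x4=(1.3597, 0.0922)
step 12: x0=(0.4566, -0.7969) x1=(-1.3440, 0.8419) x2=(-2.1494, 0.9263) x3=(-0.2848, 0.4192) x4=(1.3705, 0.0660)
step 13: x0=(0.4355, -0.7785) x1=(-1.4286, 0.8715) x2=(-2.1857, 0.9596) x3=(-0.2820, 0.3969) x4=(1.3804, 0.0395)
step 14: x0=(0.4149, -0.7603) x1=(-1.5116, 0.9013) x2=(-2.2238, 0.9932) x3=(-0.2786, 0.3747) x4=(1.3893, 0.0127)
step 15: x0=(0.3949, -0.7422) x1=(-1.5924, 0.9312) x2=(-2.2641, 1.0272) x3=(-0.2746, 0.3525) x4=(1.3973, -0.0144)
step 16: x0=(0.3753, -0.7242) x1=(-1.6706, 0.9610) x2=(-2.3067, 1.0615) x3=(-0.2703, 0.3305) x4=(1.4044, -0.0416)
step 17: x0=(0.3563, -0.7064) x1=(-1.7458, 0.9906) x2=(-2.3518, 1.0964) x3=(-0.2655, 0.3086) x4=(1.4105, -0.0691)
step 18: x0=(0.3378, -0.6888) x1=(-1.8176, 1.0198) x2=(-2.3998, 1.1318) x3=(-0.2604, 0.2869) x4=(1.4156, -0.0969)
step 19: x0=(0.3200, -0.6714) x1=(-1.8856, 1.0485) x2=(-2.4506, 1.1678) x3=(-0.2550, 0.2654) x4=(1.4197, -0.1248)
step 20: x0=(0.3027, -0.6543) x1=(-1.9495, 1.0766) x2=(-2.5045, 1.2045) x3=(-0.2494, 0.2443) x4=(1.4229, -0.1528)
step 21: x0=(0.2860, -0.6375) x1=(-2.0093, 1.1038) x2=(-2.5616, 1.2420) x3=(-0.2437, 0.2235) x4=(1.4250, -0.1810)
step 22: x0=(0.2700, -0.6210) x1=(-2.0650, 1.1301) x2=(-2.6217, 1.2803) x3=(-0.2378, 0.2030) x4=(1.4262, -0.2093)
step 23: x0=(0.2546, -0.6050) x1=(-2.1165, 1.1555) x2=(-2.6848, 1.3195) x3=(-0.2318, 0.1830) x4=(1.4263, -0.2377)

pair (1,3), distance 0.3220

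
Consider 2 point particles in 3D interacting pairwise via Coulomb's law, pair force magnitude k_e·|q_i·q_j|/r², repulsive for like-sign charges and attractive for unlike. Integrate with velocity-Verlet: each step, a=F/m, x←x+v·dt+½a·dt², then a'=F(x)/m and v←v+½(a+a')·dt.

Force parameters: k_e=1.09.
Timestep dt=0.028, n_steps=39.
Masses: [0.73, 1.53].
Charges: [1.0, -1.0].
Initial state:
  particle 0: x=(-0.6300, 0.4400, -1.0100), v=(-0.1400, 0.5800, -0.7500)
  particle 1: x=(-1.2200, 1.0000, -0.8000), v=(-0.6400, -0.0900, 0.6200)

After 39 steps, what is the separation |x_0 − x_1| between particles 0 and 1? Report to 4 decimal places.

0.9380

step 0: x0=(-0.6300, 0.4400, -1.0100) x1=(-1.2200, 1.0000, -0.8000)
step 1: x0=(-0.6345, 0.4568, -1.0308) x1=(-1.2376, 0.9972, -0.7827)
step 2: x0=(-0.6402, 0.4746, -1.0511) x1=(-1.2547, 0.9939, -0.7657)
step 3: x0=(-0.6470, 0.4934, -1.0709) x1=(-1.2713, 0.9902, -0.7489)
step 4: x0=(-0.6550, 0.5132, -1.0901) x1=(-1.2873, 0.9860, -0.7324)
step 5: x0=(-0.6641, 0.5337, -1.1086) x1=(-1.3027, 0.9814, -0.7162)
step 6: x0=(-0.6743, 0.5551, -1.1265) x1=(-1.3176, 0.9765, -0.7004)
step 7: x0=(-0.6856, 0.5772, -1.1436) x1=(-1.3320, 0.9711, -0.6849)
step 8: x0=(-0.6981, 0.5999, -1.1599) x1=(-1.3459, 0.9655, -0.6697)
step 9: x0=(-0.7116, 0.6233, -1.1755) x1=(-1.3592, 0.9596, -0.6550)
step 10: x0=(-0.7261, 0.6472, -1.1901) x1=(-1.3720, 0.9534, -0.6406)
step 11: x0=(-0.7417, 0.6716, -1.2040) x1=(-1.3844, 0.9470, -0.6267)
step 12: x0=(-0.7583, 0.6964, -1.2169) x1=(-1.3963, 0.9404, -0.6132)
step 13: x0=(-0.7759, 0.7216, -1.2288) x1=(-1.4077, 0.9336, -0.6002)
step 14: x0=(-0.7944, 0.7472, -1.2398) x1=(-1.4186, 0.9266, -0.5876)
step 15: x0=(-0.8139, 0.7729, -1.2499) x1=(-1.4291, 0.9196, -0.5754)
step 16: x0=(-0.8343, 0.7990, -1.2589) x1=(-1.4392, 0.9124, -0.5638)
step 17: x0=(-0.8556, 0.8251, -1.2669) x1=(-1.4488, 0.9051, -0.5526)
step 18: x0=(-0.8777, 0.8514, -1.2739) x1=(-1.4580, 0.8978, -0.5420)
step 19: x0=(-0.9007, 0.8778, -1.2799) x1=(-1.4669, 0.8905, -0.5318)
step 20: x0=(-0.9244, 0.9042, -1.2847) x1=(-1.4753, 0.8831, -0.5221)
step 21: x0=(-0.9490, 0.9305, -1.2885) x1=(-1.4834, 0.8758, -0.5130)
step 22: x0=(-0.9742, 0.9568, -1.2913) x1=(-1.4911, 0.8685, -0.5043)
step 23: x0=(-1.0002, 0.9829, -1.2929) x1=(-1.4985, 0.8612, -0.4962)
step 24: x0=(-1.0269, 1.0089, -1.2934) x1=(-1.5056, 0.8540, -0.4886)
step 25: x0=(-1.0543, 1.0347, -1.2929) x1=(-1.5123, 0.8470, -0.4815)
step 26: x0=(-1.0822, 1.0602, -1.2912) x1=(-1.5188, 0.8400, -0.4750)
step 27: x0=(-1.1108, 1.0854, -1.2884) x1=(-1.5249, 0.8332, -0.4690)
step 28: x0=(-1.1399, 1.1103, -1.2845) x1=(-1.5308, 0.8266, -0.4635)
step 29: x0=(-1.1696, 1.1348, -1.2795) x1=(-1.5365, 0.8201, -0.4585)
step 30: x0=(-1.1997, 1.1589, -1.2734) x1=(-1.5419, 0.8139, -0.4541)
step 31: x0=(-1.2303, 1.1825, -1.2662) x1=(-1.5471, 0.8078, -0.4502)
step 32: x0=(-1.2614, 1.2055, -1.2579) x1=(-1.5521, 0.8021, -0.4468)
step 33: x0=(-1.2928, 1.2281, -1.2484) x1=(-1.5568, 0.7965, -0.4440)
step 34: x0=(-1.3246, 1.2500, -1.2379) x1=(-1.5615, 0.7913, -0.4417)
step 35: x0=(-1.3567, 1.2714, -1.2263) x1=(-1.5659, 0.7863, -0.4399)
step 36: x0=(-1.3891, 1.2920, -1.2136) x1=(-1.5703, 0.7817, -0.4386)
step 37: x0=(-1.4218, 1.3120, -1.1998) x1=(-1.5745, 0.7774, -0.4378)
step 38: x0=(-1.4546, 1.3312, -1.1850) x1=(-1.5786, 0.7735, -0.4376)
step 39: x0=(-1.4877, 1.3496, -1.1691) x1=(-1.5826, 0.7699, -0.4378)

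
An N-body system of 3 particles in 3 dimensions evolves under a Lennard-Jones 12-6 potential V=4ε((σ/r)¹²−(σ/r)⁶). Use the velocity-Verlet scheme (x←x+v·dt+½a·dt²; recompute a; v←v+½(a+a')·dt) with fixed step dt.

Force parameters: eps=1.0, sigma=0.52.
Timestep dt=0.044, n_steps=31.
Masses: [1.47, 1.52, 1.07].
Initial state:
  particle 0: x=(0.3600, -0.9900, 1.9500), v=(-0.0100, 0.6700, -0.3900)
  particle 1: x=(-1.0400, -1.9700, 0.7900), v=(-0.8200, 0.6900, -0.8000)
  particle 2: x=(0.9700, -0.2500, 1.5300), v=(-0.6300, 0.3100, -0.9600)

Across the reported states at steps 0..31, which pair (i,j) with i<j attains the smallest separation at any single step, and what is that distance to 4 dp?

step 0: x0=(0.3600, -0.9900, 1.9500) x1=(-1.0400, -1.9700, 0.7900) x2=(0.9700, -0.2500, 1.5300)
step 1: x0=(0.3597, -0.9604, 1.9328) x1=(-1.0761, -1.9396, 0.7548) x2=(0.9421, -0.2366, 1.4879)
step 2: x0=(0.3596, -0.9304, 1.9153) x1=(-1.1122, -1.9093, 0.7196) x2=(0.9138, -0.2236, 1.4461)
step 3: x0=(0.3599, -0.9000, 1.8976) x1=(-1.1482, -1.8789, 0.6844) x2=(0.8851, -0.2112, 1.4046)
step 4: x0=(0.3605, -0.8692, 1.8795) x1=(-1.1843, -1.8485, 0.6492) x2=(0.8560, -0.1994, 1.3635)
step 5: x0=(0.3614, -0.8380, 1.8612) x1=(-1.2204, -1.8182, 0.6140) x2=(0.8264, -0.1882, 1.3229)
step 6: x0=(0.3627, -0.8062, 1.8423) x1=(-1.2564, -1.7878, 0.5788) x2=(0.7963, -0.1777, 1.2830)
step 7: x0=(0.3644, -0.7739, 1.8230) x1=(-1.2925, -1.7574, 0.5436) x2=(0.7656, -0.1680, 1.2437)
step 8: x0=(0.3665, -0.7409, 1.8031) x1=(-1.3286, -1.7271, 0.5085) x2=(0.7343, -0.1592, 1.2053)
step 9: x0=(0.3691, -0.7072, 1.7824) x1=(-1.3646, -1.6967, 0.4733) x2=(0.7025, -0.1513, 1.1678)
step 10: x0=(0.3721, -0.6727, 1.7608) x1=(-1.4007, -1.6663, 0.4381) x2=(0.6699, -0.1446, 1.1316)
step 11: x0=(0.3757, -0.6374, 1.7382) x1=(-1.4367, -1.6359, 0.4029) x2=(0.6367, -0.1391, 1.0968)
step 12: x0=(0.3797, -0.6010, 1.7143) x1=(-1.4728, -1.6056, 0.3677) x2=(0.6028, -0.1349, 1.0638)
step 13: x0=(0.3843, -0.5635, 1.6889) x1=(-1.5089, -1.5752, 0.3325) x2=(0.5681, -0.1323, 1.0330)
step 14: x0=(0.3895, -0.5247, 1.6614) x1=(-1.5449, -1.5448, 0.2973) x2=(0.5327, -0.1314, 1.0048)
step 15: x0=(0.3951, -0.4844, 1.6315) x1=(-1.5810, -1.5144, 0.2622) x2=(0.4965, -0.1327, 0.9801)
step 16: x0=(0.4013, -0.4424, 1.5983) x1=(-1.6170, -1.4841, 0.2270) x2=(0.4597, -0.1363, 0.9598)
step 17: x0=(0.4079, -0.3983, 1.5609) x1=(-1.6531, -1.4537, 0.1918) x2=(0.4222, -0.1427, 0.9454)
step 18: x0=(0.4146, -0.3520, 1.5181) x1=(-1.6891, -1.4233, 0.1566) x2=(0.3847, -0.1522, 0.9384)
step 19: x0=(0.4211, -0.3041, 1.4706) x1=(-1.7252, -1.3929, 0.1214) x2=(0.3474, -0.1640, 0.9379)
step 20: x0=(0.4293, -0.2595, 1.4356) x1=(-1.7612, -1.3626, 0.0863) x2=(0.3078, -0.1712, 0.9201)
step 21: x0=(0.4446, -0.2200, 1.4309) x1=(-1.7973, -1.3322, 0.0511) x2=(0.2583, -0.1712, 0.8606)
step 22: x0=(0.4589, -0.1803, 1.4228) x1=(-1.8333, -1.3018, 0.0159) x2=(0.2104, -0.1717, 0.8059)
step 23: x0=(0.4709, -0.1405, 1.4092) x1=(-1.8694, -1.2714, -0.0193) x2=(0.1655, -0.1723, 0.7587)
step 24: x0=(0.4810, -0.1009, 1.3916) x1=(-1.9054, -1.2410, -0.0545) x2=(0.1233, -0.1726, 0.7171)
step 25: x0=(0.4896, -0.0616, 1.3711) x1=(-1.9415, -1.2106, -0.0896) x2=(0.0831, -0.1725, 0.6794)
step 26: x0=(0.4970, -0.0226, 1.3486) x1=(-1.9775, -1.1803, -0.1248) x2=(0.0445, -0.1720, 0.6445)
step 27: x0=(0.5035, 0.0161, 1.3247) x1=(-2.0135, -1.1499, -0.1600) x2=(0.0072, -0.1710, 0.6115)
step 28: x0=(0.5093, 0.0545, 1.2997) x1=(-2.0496, -1.1195, -0.1952) x2=(-0.0291, -0.1697, 0.5800)
step 29: x0=(0.5144, 0.0927, 1.2739) x1=(-2.0856, -1.0891, -0.2303) x2=(-0.0646, -0.1680, 0.5495)
step 30: x0=(0.5192, 0.1306, 1.2476) x1=(-2.1216, -1.0587, -0.2655) x2=(-0.0995, -0.1660, 0.5199)
step 31: x0=(0.5235, 0.1684, 1.2208) x1=(-2.1577, -1.0283, -0.3007) x2=(-0.1338, -0.1638, 0.4908)

pair (0,2), distance 0.5369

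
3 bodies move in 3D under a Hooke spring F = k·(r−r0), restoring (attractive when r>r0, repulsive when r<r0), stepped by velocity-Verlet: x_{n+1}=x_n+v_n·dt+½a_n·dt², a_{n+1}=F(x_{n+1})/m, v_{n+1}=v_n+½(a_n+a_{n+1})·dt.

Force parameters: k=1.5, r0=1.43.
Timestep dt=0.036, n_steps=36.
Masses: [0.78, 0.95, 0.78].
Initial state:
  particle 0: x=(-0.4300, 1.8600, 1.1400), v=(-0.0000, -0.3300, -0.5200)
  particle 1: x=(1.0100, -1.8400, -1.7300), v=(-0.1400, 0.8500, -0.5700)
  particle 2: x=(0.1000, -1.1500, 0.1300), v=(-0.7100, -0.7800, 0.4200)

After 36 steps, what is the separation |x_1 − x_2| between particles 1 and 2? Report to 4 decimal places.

step 0: x0=(-0.4300, 1.8600, 1.1400) x1=(1.0100, -1.8400, -1.7300) x2=(0.1000, -1.1500, 0.1300)
step 1: x0=(-0.4284, 1.8428, 1.1180) x1=(1.0036, -1.8065, -1.7478) x2=(0.0745, -1.1763, 0.1450)
step 2: x0=(-0.4235, 1.8150, 1.0897) x1=(0.9945, -1.7672, -1.7601) x2=(0.0490, -1.1990, 0.1597)
step 3: x0=(-0.4155, 1.7767, 1.0551) x1=(0.9826, -1.7224, -1.7669) x2=(0.0238, -1.2180, 0.1740)
step 4: x0=(-0.4045, 1.7283, 1.0144) x1=(0.9680, -1.6723, -1.7683) x2=(-0.0012, -1.2334, 0.1878)
step 5: x0=(-0.3906, 1.6701, 0.9678) x1=(0.9509, -1.6170, -1.7643) x2=(-0.0258, -1.2452, 0.2009)
step 6: x0=(-0.3740, 1.6025, 0.9156) x1=(0.9311, -1.5569, -1.7550) x2=(-0.0501, -1.2535, 0.2133)
step 7: x0=(-0.3547, 1.5260, 0.8580) x1=(0.9088, -1.4922, -1.7407) x2=(-0.0739, -1.2584, 0.2249)
step 8: x0=(-0.3330, 1.4409, 0.7954) x1=(0.8841, -1.4233, -1.7215) x2=(-0.0972, -1.2600, 0.2355)
step 9: x0=(-0.3091, 1.3481, 0.7280) x1=(0.8571, -1.3505, -1.6975) x2=(-0.1200, -1.2585, 0.2451)
step 10: x0=(-0.2832, 1.2480, 0.6563) x1=(0.8279, -1.2742, -1.6691) x2=(-0.1421, -1.2541, 0.2536)
step 11: x0=(-0.2554, 1.1415, 0.5807) x1=(0.7967, -1.1948, -1.6365) x2=(-0.1635, -1.2469, 0.2609)
step 12: x0=(-0.2260, 1.0291, 0.5015) x1=(0.7636, -1.1126, -1.6000) x2=(-0.1843, -1.2373, 0.2670)
step 13: x0=(-0.1952, 0.9117, 0.4193) x1=(0.7288, -1.0281, -1.5599) x2=(-0.2044, -1.2256, 0.2718)
step 14: x0=(-0.1633, 0.7901, 0.3344) x1=(0.6924, -0.9417, -1.5166) x2=(-0.2237, -1.2118, 0.2754)
step 15: x0=(-0.1304, 0.6651, 0.2474) x1=(0.6547, -0.8539, -1.4705) x2=(-0.2423, -1.1965, 0.2776)
step 16: x0=(-0.0968, 0.5374, 0.1586) x1=(0.6157, -0.7649, -1.4219) x2=(-0.2602, -1.1798, 0.2787)
step 17: x0=(-0.0626, 0.4078, 0.0685) x1=(0.5758, -0.6753, -1.3712) x2=(-0.2775, -1.1621, 0.2785)
step 18: x0=(-0.0281, 0.2772, -0.0224) x1=(0.5352, -0.5854, -1.3190) x2=(-0.2941, -1.1437, 0.2772)
step 19: x0=(0.0066, 0.1462, -0.1138) x1=(0.4939, -0.4955, -1.2656) x2=(-0.3103, -1.1249, 0.2749)
step 20: x0=(0.0413, 0.0153, -0.2051) x1=(0.4523, -0.4059, -1.2116) x2=(-0.3260, -1.1058, 0.2719)
step 21: x0=(0.0758, -0.1150, -0.2961) x1=(0.4106, -0.3168, -1.1573) x2=(-0.3414, -1.0867, 0.2681)
step 22: x0=(0.1102, -0.2445, -0.3862) x1=(0.3689, -0.2283, -1.1034) x2=(-0.3567, -1.0677, 0.2640)
step 23: x0=(0.1442, -0.3736, -0.4751) x1=(0.3273, -0.1400, -1.0502) x2=(-0.3719, -1.0488, 0.2596)
step 24: x0=(0.1781, -0.5029, -0.5628) x1=(0.2860, -0.0515, -0.9980) x2=(-0.3871, -1.0300, 0.2551)
step 25: x0=(0.2120, -0.6333, -0.6497) x1=(0.2447, 0.0378, -0.9465) x2=(-0.4024, -1.0111, 0.2506)
step 26: x0=(0.2462, -0.7650, -0.7364) x1=(0.2033, 0.1281, -0.8951) x2=(-0.4178, -0.9919, 0.2462)
step 27: x0=(0.2808, -0.8979, -0.8234) x1=(0.1616, 0.2190, -0.8435) x2=(-0.4333, -0.9725, 0.2417)
step 28: x0=(0.3156, -1.0316, -0.9106) x1=(0.1196, 0.3101, -0.7916) x2=(-0.4487, -0.9525, 0.2371)
step 29: x0=(0.3506, -1.1654, -0.9980) x1=(0.0774, 0.4010, -0.7393) x2=(-0.4640, -0.9320, 0.2322)
step 30: x0=(0.3854, -1.2988, -1.0851) x1=(0.0351, 0.4910, -0.6867) x2=(-0.4789, -0.9110, 0.2267)
step 31: x0=(0.4197, -1.4310, -1.1717) x1=(-0.0073, 0.5796, -0.6339) x2=(-0.4934, -0.8894, 0.2204)
step 32: x0=(0.4532, -1.5613, -1.2572) x1=(-0.0495, 0.6663, -0.5812) x2=(-0.5072, -0.8673, 0.2130)
step 33: x0=(0.4857, -1.6890, -1.3411) x1=(-0.0915, 0.7505, -0.5287) x2=(-0.5201, -0.8450, 0.2044)
step 34: x0=(0.5168, -1.8133, -1.4229) x1=(-0.1332, 0.8318, -0.4766) x2=(-0.5322, -0.8224, 0.1942)
step 35: x0=(0.5462, -1.9334, -1.5022) x1=(-0.1744, 0.9096, -0.4252) x2=(-0.5431, -0.7997, 0.1824)
step 36: x0=(0.5736, -2.0486, -1.5785) x1=(-0.2150, 0.9835, -0.3748) x2=(-0.5528, -0.7772, 0.1685)

1.8733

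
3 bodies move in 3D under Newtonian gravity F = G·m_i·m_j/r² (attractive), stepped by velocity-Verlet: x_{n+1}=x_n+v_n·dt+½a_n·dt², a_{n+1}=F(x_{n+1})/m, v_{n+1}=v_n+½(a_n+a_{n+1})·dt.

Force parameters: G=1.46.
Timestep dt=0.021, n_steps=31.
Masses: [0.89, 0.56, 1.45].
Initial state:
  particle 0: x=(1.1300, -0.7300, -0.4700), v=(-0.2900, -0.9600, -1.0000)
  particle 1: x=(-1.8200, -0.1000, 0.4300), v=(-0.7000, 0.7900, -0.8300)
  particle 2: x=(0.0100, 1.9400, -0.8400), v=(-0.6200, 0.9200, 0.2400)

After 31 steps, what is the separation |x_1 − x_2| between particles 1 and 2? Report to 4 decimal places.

step 0: x0=(1.1300, -0.7300, -0.4700) x1=(-1.8200, -0.1000, 0.4300) x2=(0.0100, 1.9400, -0.8400)
step 1: x0=(1.1239, -0.7501, -0.4910) x1=(-1.8346, -0.0834, 0.4125) x2=(-0.0030, 1.9593, -0.8349)
step 2: x0=(1.1177, -0.7701, -0.5120) x1=(-1.8492, -0.0667, 0.3950) x2=(-0.0160, 1.9785, -0.8299)
step 3: x0=(1.1114, -0.7900, -0.5330) x1=(-1.8636, -0.0500, 0.3774) x2=(-0.0291, 1.9976, -0.8248)
step 4: x0=(1.1050, -0.8098, -0.5540) x1=(-1.8779, -0.0332, 0.3598) x2=(-0.0421, 2.0166, -0.8196)
step 5: x0=(1.0986, -0.8295, -0.5750) x1=(-1.8921, -0.0163, 0.3421) x2=(-0.0551, 2.0355, -0.8145)
step 6: x0=(1.0921, -0.8491, -0.5960) x1=(-1.9061, 0.0006, 0.3244) x2=(-0.0681, 2.0544, -0.8093)
step 7: x0=(1.0856, -0.8686, -0.6170) x1=(-1.9201, 0.0175, 0.3066) x2=(-0.0811, 2.0731, -0.8042)
step 8: x0=(1.0790, -0.8880, -0.6380) x1=(-1.9339, 0.0346, 0.2887) x2=(-0.0942, 2.0918, -0.7990)
step 9: x0=(1.0723, -0.9073, -0.6590) x1=(-1.9476, 0.0517, 0.2708) x2=(-0.1072, 2.1104, -0.7937)
step 10: x0=(1.0656, -0.9265, -0.6800) x1=(-1.9612, 0.0688, 0.2528) x2=(-0.1203, 2.1290, -0.7885)
step 11: x0=(1.0588, -0.9456, -0.7010) x1=(-1.9747, 0.0860, 0.2348) x2=(-0.1333, 2.1474, -0.7833)
step 12: x0=(1.0519, -0.9647, -0.7219) x1=(-1.9881, 0.1033, 0.2168) x2=(-0.1464, 2.1658, -0.7780)
step 13: x0=(1.0450, -0.9836, -0.7429) x1=(-2.0014, 0.1206, 0.1986) x2=(-0.1594, 2.1841, -0.7727)
step 14: x0=(1.0380, -1.0025, -0.7638) x1=(-2.0145, 0.1380, 0.1805) x2=(-0.1725, 2.2023, -0.7674)
step 15: x0=(1.0309, -1.0213, -0.7848) x1=(-2.0275, 0.1554, 0.1622) x2=(-0.1856, 2.2204, -0.7621)
step 16: x0=(1.0239, -1.0400, -0.8057) x1=(-2.0405, 0.1729, 0.1440) x2=(-0.1987, 2.2385, -0.7568)
step 17: x0=(1.0167, -1.0586, -0.8267) x1=(-2.0533, 0.1905, 0.1257) x2=(-0.2118, 2.2565, -0.7514)
step 18: x0=(1.0095, -1.0771, -0.8476) x1=(-2.0660, 0.2081, 0.1073) x2=(-0.2249, 2.2744, -0.7461)
step 19: x0=(1.0023, -1.0956, -0.8685) x1=(-2.0786, 0.2258, 0.0889) x2=(-0.2380, 2.2923, -0.7407)
step 20: x0=(0.9950, -1.1139, -0.8894) x1=(-2.0910, 0.2435, 0.0704) x2=(-0.2511, 2.3101, -0.7354)
step 21: x0=(0.9876, -1.1322, -0.9103) x1=(-2.1034, 0.2613, 0.0519) x2=(-0.2643, 2.3278, -0.7300)
step 22: x0=(0.9802, -1.1505, -0.9311) x1=(-2.1156, 0.2792, 0.0334) x2=(-0.2775, 2.3454, -0.7246)
step 23: x0=(0.9728, -1.1686, -0.9520) x1=(-2.1278, 0.2971, 0.0148) x2=(-0.2906, 2.3630, -0.7192)
step 24: x0=(0.9653, -1.1867, -0.9728) x1=(-2.1398, 0.3151, -0.0038) x2=(-0.3038, 2.3804, -0.7138)
step 25: x0=(0.9577, -1.2047, -0.9937) x1=(-2.1517, 0.3332, -0.0225) x2=(-0.3170, 2.3979, -0.7084)
step 26: x0=(0.9501, -1.2226, -1.0145) x1=(-2.1635, 0.3513, -0.0412) x2=(-0.3303, 2.4152, -0.7029)
step 27: x0=(0.9425, -1.2404, -1.0353) x1=(-2.1752, 0.3695, -0.0599) x2=(-0.3435, 2.4325, -0.6975)
step 28: x0=(0.9348, -1.2582, -1.0561) x1=(-2.1867, 0.3878, -0.0787) x2=(-0.3568, 2.4497, -0.6921)
step 29: x0=(0.9271, -1.2760, -1.0769) x1=(-2.1982, 0.4061, -0.0975) x2=(-0.3700, 2.4669, -0.6866)
step 30: x0=(0.9194, -1.2936, -1.0977) x1=(-2.2095, 0.4245, -0.1164) x2=(-0.3833, 2.4840, -0.6812)
step 31: x0=(0.9116, -1.3112, -1.1185) x1=(-2.2208, 0.4430, -0.1352) x2=(-0.3966, 2.5010, -0.6757)

2.8027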